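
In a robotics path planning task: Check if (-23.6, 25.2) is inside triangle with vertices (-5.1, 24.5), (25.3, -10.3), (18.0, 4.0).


Cross products: AB x AP = -622.52, BC x BP = 440.12, CA x CP = 363.08
All same sign? no

No, outside


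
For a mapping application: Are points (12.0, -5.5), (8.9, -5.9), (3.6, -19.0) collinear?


Cross product: (8.9-12)*((-19)-(-5.5)) - ((-5.9)-(-5.5))*(3.6-12)
= 38.49

No, not collinear


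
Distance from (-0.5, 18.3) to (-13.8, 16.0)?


dx=-13.3, dy=-2.3
d^2 = (-13.3)^2 + (-2.3)^2 = 182.18
d = sqrt(182.18) = 13.4974

13.4974


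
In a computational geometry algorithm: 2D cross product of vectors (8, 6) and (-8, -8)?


u x v = u_x*v_y - u_y*v_x = 8*(-8) - 6*(-8)
= (-64) - (-48) = -16

-16


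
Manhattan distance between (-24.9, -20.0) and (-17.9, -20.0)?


|(-24.9)-(-17.9)| + |(-20)-(-20)| = 7 + 0 = 7

7


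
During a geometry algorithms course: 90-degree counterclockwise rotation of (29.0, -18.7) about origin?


90° CCW: (x,y) -> (-y, x)
(29,-18.7) -> (18.7, 29)

(18.7, 29)


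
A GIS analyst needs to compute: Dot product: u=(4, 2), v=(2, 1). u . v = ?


u . v = u_x*v_x + u_y*v_y = 4*2 + 2*1
= 8 + 2 = 10

10


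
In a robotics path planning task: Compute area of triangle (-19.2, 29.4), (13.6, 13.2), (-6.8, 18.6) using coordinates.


Area = |x_A(y_B-y_C) + x_B(y_C-y_A) + x_C(y_A-y_B)|/2
= |103.68 + (-146.88) + (-110.16)|/2
= 153.36/2 = 76.68

76.68


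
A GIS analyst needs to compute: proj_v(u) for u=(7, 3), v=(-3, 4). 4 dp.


u.v = -9, |v| = sqrt(25) = 5
Scalar projection = u.v / |v| = -9 / sqrt(25) = -1.8

-1.8


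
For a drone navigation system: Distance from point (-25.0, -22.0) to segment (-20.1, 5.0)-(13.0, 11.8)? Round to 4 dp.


Project P onto AB: t = 0 (clamped to [0,1])
Closest point on segment: (-20.1, 5)
Distance: 27.441

27.441


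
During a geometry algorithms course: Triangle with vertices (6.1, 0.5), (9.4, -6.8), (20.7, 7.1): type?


Side lengths squared: AB^2=64.18, BC^2=320.9, CA^2=256.72
Sorted: [64.18, 256.72, 320.9]
By sides: Scalene, By angles: Right

Scalene, Right


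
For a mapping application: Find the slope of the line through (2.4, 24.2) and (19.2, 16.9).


slope = (y2-y1)/(x2-x1) = (16.9-24.2)/(19.2-2.4) = (-7.3)/16.8 = -0.4345

-0.4345


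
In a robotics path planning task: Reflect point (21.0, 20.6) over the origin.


Reflection over origin: (x,y) -> (-x,-y)
(21, 20.6) -> (-21, -20.6)

(-21, -20.6)


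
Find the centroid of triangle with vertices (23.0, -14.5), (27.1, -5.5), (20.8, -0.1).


Centroid = ((x_A+x_B+x_C)/3, (y_A+y_B+y_C)/3)
= ((23+27.1+20.8)/3, ((-14.5)+(-5.5)+(-0.1))/3)
= (23.6333, -6.7)

(23.6333, -6.7)


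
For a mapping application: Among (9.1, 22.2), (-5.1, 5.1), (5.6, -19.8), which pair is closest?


d(P0,P1) = 22.2272, d(P0,P2) = 42.1456, d(P1,P2) = 27.1017
Closest: P0 and P1

Closest pair: (9.1, 22.2) and (-5.1, 5.1), distance = 22.2272


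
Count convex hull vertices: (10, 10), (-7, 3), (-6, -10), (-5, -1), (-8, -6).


Convex hull vertices (CCW): (-8, -6), (-6, -10), (10, 10), (-7, 3)
Count = 4

4


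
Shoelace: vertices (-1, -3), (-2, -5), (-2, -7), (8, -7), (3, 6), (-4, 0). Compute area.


Shoelace sum: ((-1)*(-5) - (-2)*(-3)) + ((-2)*(-7) - (-2)*(-5)) + ((-2)*(-7) - 8*(-7)) + (8*6 - 3*(-7)) + (3*0 - (-4)*6) + ((-4)*(-3) - (-1)*0)
= 178
Area = |178|/2 = 89

89


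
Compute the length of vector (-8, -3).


|u| = sqrt((-8)^2 + (-3)^2) = sqrt(73) = 8.544

8.544


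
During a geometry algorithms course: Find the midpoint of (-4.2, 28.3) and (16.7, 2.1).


M = (((-4.2)+16.7)/2, (28.3+2.1)/2)
= (6.25, 15.2)

(6.25, 15.2)


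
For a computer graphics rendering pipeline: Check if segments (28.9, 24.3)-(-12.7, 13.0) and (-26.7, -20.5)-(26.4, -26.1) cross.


Cross products: d1=2690.24, d2=1857.25, d3=1235.4, d4=2068.39
d1*d2 < 0 and d3*d4 < 0? no

No, they don't intersect


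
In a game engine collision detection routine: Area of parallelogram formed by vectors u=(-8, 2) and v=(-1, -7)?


|u x v| = |(-8)*(-7) - 2*(-1)|
= |56 - (-2)| = 58

58


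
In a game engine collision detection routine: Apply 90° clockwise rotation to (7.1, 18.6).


90° CW: (x,y) -> (y, -x)
(7.1,18.6) -> (18.6, -7.1)

(18.6, -7.1)


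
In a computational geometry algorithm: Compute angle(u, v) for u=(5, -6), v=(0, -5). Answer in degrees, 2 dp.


u.v = 30, |u| = sqrt(61) = 7.8102, |v| = sqrt(25) = 5
cos(theta) = u.v/(|u||v|) = 30/sqrt(1525) = 0.768221
theta = acos(0.768221) = 39.81 degrees

39.81 degrees


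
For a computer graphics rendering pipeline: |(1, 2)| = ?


|u| = sqrt(1^2 + 2^2) = sqrt(5) = 2.2361

2.2361


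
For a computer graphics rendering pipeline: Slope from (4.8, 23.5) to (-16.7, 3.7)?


slope = (y2-y1)/(x2-x1) = (3.7-23.5)/((-16.7)-4.8) = (-19.8)/(-21.5) = 0.9209

0.9209


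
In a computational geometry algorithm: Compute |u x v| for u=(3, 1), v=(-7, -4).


|u x v| = |3*(-4) - 1*(-7)|
= |(-12) - (-7)| = 5

5


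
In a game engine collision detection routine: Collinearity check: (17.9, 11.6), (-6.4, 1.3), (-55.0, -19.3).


Cross product: ((-6.4)-17.9)*((-19.3)-11.6) - (1.3-11.6)*((-55)-17.9)
= 0

Yes, collinear


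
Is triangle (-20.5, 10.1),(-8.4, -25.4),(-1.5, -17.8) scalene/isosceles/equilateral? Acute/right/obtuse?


Side lengths squared: AB^2=1406.66, BC^2=105.37, CA^2=1139.41
Sorted: [105.37, 1139.41, 1406.66]
By sides: Scalene, By angles: Obtuse

Scalene, Obtuse


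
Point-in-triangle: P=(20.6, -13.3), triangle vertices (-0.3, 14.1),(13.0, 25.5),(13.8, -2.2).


Cross products: AB x AP = -602.68, BC x BP = 179.48, CA x CP = 45.67
All same sign? no

No, outside


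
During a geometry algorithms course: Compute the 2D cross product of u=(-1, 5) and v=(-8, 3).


u x v = u_x*v_y - u_y*v_x = (-1)*3 - 5*(-8)
= (-3) - (-40) = 37

37


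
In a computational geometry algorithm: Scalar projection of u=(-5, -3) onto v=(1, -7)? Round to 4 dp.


u.v = 16, |v| = sqrt(50) = 7.0711
Scalar projection = u.v / |v| = 16 / sqrt(50) = 2.2627

2.2627


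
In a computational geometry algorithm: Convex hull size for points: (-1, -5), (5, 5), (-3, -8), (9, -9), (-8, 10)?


Convex hull vertices (CCW): (-8, 10), (-3, -8), (9, -9), (5, 5)
Count = 4

4


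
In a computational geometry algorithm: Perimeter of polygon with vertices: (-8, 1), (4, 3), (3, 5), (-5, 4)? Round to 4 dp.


Sides: (-8, 1)->(4, 3): sqrt(148) = 12.165525, (4, 3)->(3, 5): sqrt(5) = 2.236068, (3, 5)->(-5, 4): sqrt(65) = 8.062258, (-5, 4)->(-8, 1): sqrt(18) = 4.242641
Sum = 26.706492
Perimeter = 26.7065

26.7065


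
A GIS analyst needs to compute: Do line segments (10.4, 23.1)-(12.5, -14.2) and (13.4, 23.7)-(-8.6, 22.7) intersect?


Cross products: d1=10.2, d2=832.9, d3=113.16, d4=-709.54
d1*d2 < 0 and d3*d4 < 0? no

No, they don't intersect


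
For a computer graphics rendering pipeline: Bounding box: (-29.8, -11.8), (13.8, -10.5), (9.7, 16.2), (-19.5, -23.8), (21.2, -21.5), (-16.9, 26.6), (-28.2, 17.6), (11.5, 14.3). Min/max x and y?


x range: [-29.8, 21.2]
y range: [-23.8, 26.6]
Bounding box: (-29.8,-23.8) to (21.2,26.6)

(-29.8,-23.8) to (21.2,26.6)


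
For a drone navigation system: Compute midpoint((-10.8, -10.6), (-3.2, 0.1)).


M = (((-10.8)+(-3.2))/2, ((-10.6)+0.1)/2)
= (-7, -5.25)

(-7, -5.25)


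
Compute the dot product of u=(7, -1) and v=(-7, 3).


u . v = u_x*v_x + u_y*v_y = 7*(-7) + (-1)*3
= (-49) + (-3) = -52

-52


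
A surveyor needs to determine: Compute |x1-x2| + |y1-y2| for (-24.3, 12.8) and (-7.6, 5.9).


|(-24.3)-(-7.6)| + |12.8-5.9| = 16.7 + 6.9 = 23.6

23.6


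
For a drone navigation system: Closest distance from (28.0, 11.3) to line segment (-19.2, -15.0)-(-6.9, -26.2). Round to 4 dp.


Project P onto AB: t = 1 (clamped to [0,1])
Closest point on segment: (-6.9, -26.2)
Distance: 51.2275

51.2275


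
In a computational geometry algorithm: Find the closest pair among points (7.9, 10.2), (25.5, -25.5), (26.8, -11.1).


d(P0,P1) = 39.8026, d(P0,P2) = 28.4763, d(P1,P2) = 14.4586
Closest: P1 and P2

Closest pair: (25.5, -25.5) and (26.8, -11.1), distance = 14.4586


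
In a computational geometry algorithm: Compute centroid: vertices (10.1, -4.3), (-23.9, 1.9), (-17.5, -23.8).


Centroid = ((x_A+x_B+x_C)/3, (y_A+y_B+y_C)/3)
= ((10.1+(-23.9)+(-17.5))/3, ((-4.3)+1.9+(-23.8))/3)
= (-10.4333, -8.7333)

(-10.4333, -8.7333)


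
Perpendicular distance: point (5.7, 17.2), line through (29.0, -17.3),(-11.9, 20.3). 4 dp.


|cross product| = 534.97
|line direction| = sqrt(3086.57) = 55.5569
Distance = 534.97/sqrt(3086.57) = 9.6292

9.6292


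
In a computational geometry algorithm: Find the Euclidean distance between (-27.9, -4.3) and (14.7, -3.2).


dx=42.6, dy=1.1
d^2 = 42.6^2 + 1.1^2 = 1815.97
d = sqrt(1815.97) = 42.6142

42.6142


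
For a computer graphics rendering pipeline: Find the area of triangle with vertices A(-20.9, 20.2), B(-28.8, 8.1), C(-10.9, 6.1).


Area = |x_A(y_B-y_C) + x_B(y_C-y_A) + x_C(y_A-y_B)|/2
= |(-41.8) + 406.08 + (-131.89)|/2
= 232.39/2 = 116.195

116.195


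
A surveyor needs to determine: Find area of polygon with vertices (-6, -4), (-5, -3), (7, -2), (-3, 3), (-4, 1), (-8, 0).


Shoelace sum: ((-6)*(-3) - (-5)*(-4)) + ((-5)*(-2) - 7*(-3)) + (7*3 - (-3)*(-2)) + ((-3)*1 - (-4)*3) + ((-4)*0 - (-8)*1) + ((-8)*(-4) - (-6)*0)
= 93
Area = |93|/2 = 46.5

46.5


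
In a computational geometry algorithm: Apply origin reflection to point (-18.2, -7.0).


Reflection over origin: (x,y) -> (-x,-y)
(-18.2, -7) -> (18.2, 7)

(18.2, 7)


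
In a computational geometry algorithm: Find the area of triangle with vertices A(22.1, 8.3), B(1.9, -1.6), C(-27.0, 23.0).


Area = |x_A(y_B-y_C) + x_B(y_C-y_A) + x_C(y_A-y_B)|/2
= |(-543.66) + 27.93 + (-267.3)|/2
= 783.03/2 = 391.515

391.515


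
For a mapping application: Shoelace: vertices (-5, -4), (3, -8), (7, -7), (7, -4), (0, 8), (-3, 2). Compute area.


Shoelace sum: ((-5)*(-8) - 3*(-4)) + (3*(-7) - 7*(-8)) + (7*(-4) - 7*(-7)) + (7*8 - 0*(-4)) + (0*2 - (-3)*8) + ((-3)*(-4) - (-5)*2)
= 210
Area = |210|/2 = 105

105


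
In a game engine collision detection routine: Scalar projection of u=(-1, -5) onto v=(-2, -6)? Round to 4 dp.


u.v = 32, |v| = sqrt(40) = 6.3246
Scalar projection = u.v / |v| = 32 / sqrt(40) = 5.0596

5.0596


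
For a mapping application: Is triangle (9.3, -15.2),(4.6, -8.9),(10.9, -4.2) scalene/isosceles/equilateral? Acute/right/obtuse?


Side lengths squared: AB^2=61.78, BC^2=61.78, CA^2=123.56
Sorted: [61.78, 61.78, 123.56]
By sides: Isosceles, By angles: Right

Isosceles, Right


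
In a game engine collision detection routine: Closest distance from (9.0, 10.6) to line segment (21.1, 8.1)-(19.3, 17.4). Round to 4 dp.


Project P onto AB: t = 0.5018 (clamped to [0,1])
Closest point on segment: (20.1967, 12.7671)
Distance: 11.4045

11.4045


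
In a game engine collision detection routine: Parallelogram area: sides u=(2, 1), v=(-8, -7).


|u x v| = |2*(-7) - 1*(-8)|
= |(-14) - (-8)| = 6

6


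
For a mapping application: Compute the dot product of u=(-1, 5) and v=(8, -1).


u . v = u_x*v_x + u_y*v_y = (-1)*8 + 5*(-1)
= (-8) + (-5) = -13

-13


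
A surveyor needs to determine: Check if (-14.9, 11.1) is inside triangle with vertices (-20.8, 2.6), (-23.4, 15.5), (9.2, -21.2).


Cross products: AB x AP = -98.21, BC x BP = 168.51, CA x CP = -395.42
All same sign? no

No, outside


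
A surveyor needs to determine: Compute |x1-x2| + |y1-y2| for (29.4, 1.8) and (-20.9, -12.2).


|29.4-(-20.9)| + |1.8-(-12.2)| = 50.3 + 14 = 64.3

64.3


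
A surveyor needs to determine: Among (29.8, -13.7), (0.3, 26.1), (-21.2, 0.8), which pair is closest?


d(P0,P1) = 49.5408, d(P0,P2) = 53.0212, d(P1,P2) = 33.2015
Closest: P1 and P2

Closest pair: (0.3, 26.1) and (-21.2, 0.8), distance = 33.2015


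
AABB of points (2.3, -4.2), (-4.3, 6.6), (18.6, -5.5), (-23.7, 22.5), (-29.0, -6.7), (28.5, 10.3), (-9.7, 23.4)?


x range: [-29, 28.5]
y range: [-6.7, 23.4]
Bounding box: (-29,-6.7) to (28.5,23.4)

(-29,-6.7) to (28.5,23.4)


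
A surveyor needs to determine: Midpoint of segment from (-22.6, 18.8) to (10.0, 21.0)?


M = (((-22.6)+10)/2, (18.8+21)/2)
= (-6.3, 19.9)

(-6.3, 19.9)


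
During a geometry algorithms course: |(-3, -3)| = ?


|u| = sqrt((-3)^2 + (-3)^2) = sqrt(18) = 4.2426

4.2426


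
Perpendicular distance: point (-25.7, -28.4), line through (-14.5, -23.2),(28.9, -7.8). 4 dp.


|cross product| = 53.2
|line direction| = sqrt(2120.72) = 46.0513
Distance = 53.2/sqrt(2120.72) = 1.1552

1.1552


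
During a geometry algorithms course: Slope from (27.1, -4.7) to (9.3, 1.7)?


slope = (y2-y1)/(x2-x1) = (1.7-(-4.7))/(9.3-27.1) = 6.4/(-17.8) = -0.3596

-0.3596


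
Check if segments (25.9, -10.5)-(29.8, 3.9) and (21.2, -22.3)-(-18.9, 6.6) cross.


Cross products: d1=-609.01, d2=-1299.16, d3=21.66, d4=711.81
d1*d2 < 0 and d3*d4 < 0? no

No, they don't intersect


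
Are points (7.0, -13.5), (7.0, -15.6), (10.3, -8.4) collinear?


Cross product: (7-7)*((-8.4)-(-13.5)) - ((-15.6)-(-13.5))*(10.3-7)
= 6.93

No, not collinear


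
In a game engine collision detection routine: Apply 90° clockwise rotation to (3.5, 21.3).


90° CW: (x,y) -> (y, -x)
(3.5,21.3) -> (21.3, -3.5)

(21.3, -3.5)


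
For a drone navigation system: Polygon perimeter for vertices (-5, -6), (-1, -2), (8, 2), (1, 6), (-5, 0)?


Sides: (-5, -6)->(-1, -2): sqrt(32) = 5.656854, (-1, -2)->(8, 2): sqrt(97) = 9.848858, (8, 2)->(1, 6): sqrt(65) = 8.062258, (1, 6)->(-5, 0): sqrt(72) = 8.485281, (-5, 0)->(-5, -6): sqrt(36) = 6
Sum = 38.053251
Perimeter = 38.0533

38.0533


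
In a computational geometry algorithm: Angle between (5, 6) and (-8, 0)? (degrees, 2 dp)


u.v = -40, |u| = sqrt(61) = 7.8102, |v| = sqrt(64) = 8
cos(theta) = u.v/(|u||v|) = -40/sqrt(3904) = -0.640184
theta = acos(-0.640184) = 129.81 degrees

129.81 degrees


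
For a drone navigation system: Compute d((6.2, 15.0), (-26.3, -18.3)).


dx=-32.5, dy=-33.3
d^2 = (-32.5)^2 + (-33.3)^2 = 2165.14
d = sqrt(2165.14) = 46.5311

46.5311


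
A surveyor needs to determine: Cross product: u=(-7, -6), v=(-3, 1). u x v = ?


u x v = u_x*v_y - u_y*v_x = (-7)*1 - (-6)*(-3)
= (-7) - 18 = -25

-25


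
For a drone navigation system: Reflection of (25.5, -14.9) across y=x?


Reflection over y=x: (x,y) -> (y,x)
(25.5, -14.9) -> (-14.9, 25.5)

(-14.9, 25.5)


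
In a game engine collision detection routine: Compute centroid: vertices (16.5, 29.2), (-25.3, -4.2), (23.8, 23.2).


Centroid = ((x_A+x_B+x_C)/3, (y_A+y_B+y_C)/3)
= ((16.5+(-25.3)+23.8)/3, (29.2+(-4.2)+23.2)/3)
= (5, 16.0667)

(5, 16.0667)


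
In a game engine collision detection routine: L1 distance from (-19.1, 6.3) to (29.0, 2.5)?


|(-19.1)-29| + |6.3-2.5| = 48.1 + 3.8 = 51.9

51.9


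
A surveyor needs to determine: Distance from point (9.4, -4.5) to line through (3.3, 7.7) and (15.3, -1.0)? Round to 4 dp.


|cross product| = 93.33
|line direction| = sqrt(219.69) = 14.8219
Distance = 93.33/sqrt(219.69) = 6.2967

6.2967


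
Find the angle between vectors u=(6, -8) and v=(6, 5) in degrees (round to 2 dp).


u.v = -4, |u| = sqrt(100) = 10, |v| = sqrt(61) = 7.8102
cos(theta) = u.v/(|u||v|) = -4/sqrt(6100) = -0.051215
theta = acos(-0.051215) = 92.94 degrees

92.94 degrees


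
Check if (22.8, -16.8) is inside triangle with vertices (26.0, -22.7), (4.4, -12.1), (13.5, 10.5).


Cross products: AB x AP = -93.52, BC x BP = -458.61, CA x CP = -32.49
All same sign? yes

Yes, inside


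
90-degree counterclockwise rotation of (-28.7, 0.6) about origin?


90° CCW: (x,y) -> (-y, x)
(-28.7,0.6) -> (-0.6, -28.7)

(-0.6, -28.7)


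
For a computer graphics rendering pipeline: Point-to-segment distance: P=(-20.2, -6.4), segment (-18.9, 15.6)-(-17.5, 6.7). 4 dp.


Project P onto AB: t = 1 (clamped to [0,1])
Closest point on segment: (-17.5, 6.7)
Distance: 13.3754

13.3754


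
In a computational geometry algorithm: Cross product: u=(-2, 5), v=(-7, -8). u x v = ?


u x v = u_x*v_y - u_y*v_x = (-2)*(-8) - 5*(-7)
= 16 - (-35) = 51

51


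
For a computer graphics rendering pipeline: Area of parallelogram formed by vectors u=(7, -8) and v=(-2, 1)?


|u x v| = |7*1 - (-8)*(-2)|
= |7 - 16| = 9

9


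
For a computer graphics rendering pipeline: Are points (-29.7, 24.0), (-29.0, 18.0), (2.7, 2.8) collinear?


Cross product: ((-29)-(-29.7))*(2.8-24) - (18-24)*(2.7-(-29.7))
= 179.56

No, not collinear


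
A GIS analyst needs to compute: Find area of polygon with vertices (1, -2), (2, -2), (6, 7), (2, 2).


Shoelace sum: (1*(-2) - 2*(-2)) + (2*7 - 6*(-2)) + (6*2 - 2*7) + (2*(-2) - 1*2)
= 20
Area = |20|/2 = 10

10


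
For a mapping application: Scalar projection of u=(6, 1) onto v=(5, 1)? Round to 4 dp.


u.v = 31, |v| = sqrt(26) = 5.099
Scalar projection = u.v / |v| = 31 / sqrt(26) = 6.0796

6.0796


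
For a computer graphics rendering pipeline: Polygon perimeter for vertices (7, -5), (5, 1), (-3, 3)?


Sides: (7, -5)->(5, 1): sqrt(40) = 6.324555, (5, 1)->(-3, 3): sqrt(68) = 8.246211, (-3, 3)->(7, -5): sqrt(164) = 12.806248
Sum = 27.377014
Perimeter = 27.377

27.377


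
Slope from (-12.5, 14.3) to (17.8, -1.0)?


slope = (y2-y1)/(x2-x1) = ((-1)-14.3)/(17.8-(-12.5)) = (-15.3)/30.3 = -0.505

-0.505


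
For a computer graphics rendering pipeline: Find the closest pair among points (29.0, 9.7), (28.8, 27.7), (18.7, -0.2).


d(P0,P1) = 18.0011, d(P0,P2) = 14.2864, d(P1,P2) = 29.6719
Closest: P0 and P2

Closest pair: (29.0, 9.7) and (18.7, -0.2), distance = 14.2864


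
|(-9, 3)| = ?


|u| = sqrt((-9)^2 + 3^2) = sqrt(90) = 9.4868

9.4868


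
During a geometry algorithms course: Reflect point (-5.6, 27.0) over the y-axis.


Reflection over y-axis: (x,y) -> (-x,y)
(-5.6, 27) -> (5.6, 27)

(5.6, 27)


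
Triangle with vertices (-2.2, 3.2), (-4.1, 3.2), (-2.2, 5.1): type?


Side lengths squared: AB^2=3.61, BC^2=7.22, CA^2=3.61
Sorted: [3.61, 3.61, 7.22]
By sides: Isosceles, By angles: Right

Isosceles, Right


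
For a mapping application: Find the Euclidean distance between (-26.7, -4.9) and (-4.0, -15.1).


dx=22.7, dy=-10.2
d^2 = 22.7^2 + (-10.2)^2 = 619.33
d = sqrt(619.33) = 24.8863

24.8863


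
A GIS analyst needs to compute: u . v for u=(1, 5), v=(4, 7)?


u . v = u_x*v_x + u_y*v_y = 1*4 + 5*7
= 4 + 35 = 39

39


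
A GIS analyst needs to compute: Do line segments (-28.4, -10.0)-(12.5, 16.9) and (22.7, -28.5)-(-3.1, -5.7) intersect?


Cross products: d1=687.78, d2=-938.76, d3=-2131.24, d4=-504.7
d1*d2 < 0 and d3*d4 < 0? no

No, they don't intersect


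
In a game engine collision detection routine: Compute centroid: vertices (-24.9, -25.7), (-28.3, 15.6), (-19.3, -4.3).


Centroid = ((x_A+x_B+x_C)/3, (y_A+y_B+y_C)/3)
= (((-24.9)+(-28.3)+(-19.3))/3, ((-25.7)+15.6+(-4.3))/3)
= (-24.1667, -4.8)

(-24.1667, -4.8)


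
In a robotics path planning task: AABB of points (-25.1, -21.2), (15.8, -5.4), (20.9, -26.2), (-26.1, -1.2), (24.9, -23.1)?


x range: [-26.1, 24.9]
y range: [-26.2, -1.2]
Bounding box: (-26.1,-26.2) to (24.9,-1.2)

(-26.1,-26.2) to (24.9,-1.2)


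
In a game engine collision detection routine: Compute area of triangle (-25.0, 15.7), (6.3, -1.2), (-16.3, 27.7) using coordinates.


Area = |x_A(y_B-y_C) + x_B(y_C-y_A) + x_C(y_A-y_B)|/2
= |722.5 + 75.6 + (-275.47)|/2
= 522.63/2 = 261.315

261.315


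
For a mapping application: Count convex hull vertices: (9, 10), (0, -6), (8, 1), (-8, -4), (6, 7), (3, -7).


Convex hull vertices (CCW): (-8, -4), (3, -7), (8, 1), (9, 10)
Count = 4

4


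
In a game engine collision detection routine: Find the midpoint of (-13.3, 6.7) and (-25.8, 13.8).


M = (((-13.3)+(-25.8))/2, (6.7+13.8)/2)
= (-19.55, 10.25)

(-19.55, 10.25)


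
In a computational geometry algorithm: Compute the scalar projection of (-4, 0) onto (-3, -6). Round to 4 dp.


u.v = 12, |v| = sqrt(45) = 6.7082
Scalar projection = u.v / |v| = 12 / sqrt(45) = 1.7889

1.7889


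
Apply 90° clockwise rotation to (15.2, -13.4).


90° CW: (x,y) -> (y, -x)
(15.2,-13.4) -> (-13.4, -15.2)

(-13.4, -15.2)


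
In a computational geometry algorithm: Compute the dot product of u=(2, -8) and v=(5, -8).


u . v = u_x*v_x + u_y*v_y = 2*5 + (-8)*(-8)
= 10 + 64 = 74

74


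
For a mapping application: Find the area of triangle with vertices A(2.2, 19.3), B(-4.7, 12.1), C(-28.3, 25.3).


Area = |x_A(y_B-y_C) + x_B(y_C-y_A) + x_C(y_A-y_B)|/2
= |(-29.04) + (-28.2) + (-203.76)|/2
= 261/2 = 130.5

130.5


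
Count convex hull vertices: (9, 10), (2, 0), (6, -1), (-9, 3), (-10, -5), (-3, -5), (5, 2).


Convex hull vertices (CCW): (-10, -5), (-3, -5), (6, -1), (9, 10), (-9, 3)
Count = 5

5


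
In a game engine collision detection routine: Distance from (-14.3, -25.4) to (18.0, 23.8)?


dx=32.3, dy=49.2
d^2 = 32.3^2 + 49.2^2 = 3463.93
d = sqrt(3463.93) = 58.8552

58.8552


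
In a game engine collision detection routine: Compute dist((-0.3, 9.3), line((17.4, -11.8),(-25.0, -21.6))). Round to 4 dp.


|cross product| = 1068.1
|line direction| = sqrt(1893.8) = 43.5178
Distance = 1068.1/sqrt(1893.8) = 24.544

24.544


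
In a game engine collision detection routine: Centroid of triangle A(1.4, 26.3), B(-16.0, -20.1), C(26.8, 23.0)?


Centroid = ((x_A+x_B+x_C)/3, (y_A+y_B+y_C)/3)
= ((1.4+(-16)+26.8)/3, (26.3+(-20.1)+23)/3)
= (4.0667, 9.7333)

(4.0667, 9.7333)


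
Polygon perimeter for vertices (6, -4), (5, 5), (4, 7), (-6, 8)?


Sides: (6, -4)->(5, 5): sqrt(82) = 9.055385, (5, 5)->(4, 7): sqrt(5) = 2.236068, (4, 7)->(-6, 8): sqrt(101) = 10.049876, (-6, 8)->(6, -4): sqrt(288) = 16.970563
Sum = 38.311892
Perimeter = 38.3119

38.3119


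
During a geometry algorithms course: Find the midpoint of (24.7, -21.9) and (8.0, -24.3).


M = ((24.7+8)/2, ((-21.9)+(-24.3))/2)
= (16.35, -23.1)

(16.35, -23.1)


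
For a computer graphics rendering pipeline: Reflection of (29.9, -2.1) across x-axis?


Reflection over x-axis: (x,y) -> (x,-y)
(29.9, -2.1) -> (29.9, 2.1)

(29.9, 2.1)


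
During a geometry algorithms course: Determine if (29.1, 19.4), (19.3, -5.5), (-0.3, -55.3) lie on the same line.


Cross product: (19.3-29.1)*((-55.3)-19.4) - ((-5.5)-19.4)*((-0.3)-29.1)
= 0

Yes, collinear


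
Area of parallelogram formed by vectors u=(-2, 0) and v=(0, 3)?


|u x v| = |(-2)*3 - 0*0|
= |(-6) - 0| = 6

6


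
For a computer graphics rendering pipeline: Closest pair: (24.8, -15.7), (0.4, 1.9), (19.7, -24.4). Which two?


d(P0,P1) = 30.0852, d(P0,P2) = 10.0846, d(P1,P2) = 32.6218
Closest: P0 and P2

Closest pair: (24.8, -15.7) and (19.7, -24.4), distance = 10.0846


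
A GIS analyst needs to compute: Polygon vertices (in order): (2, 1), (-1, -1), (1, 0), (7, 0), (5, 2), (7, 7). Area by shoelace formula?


Shoelace sum: (2*(-1) - (-1)*1) + ((-1)*0 - 1*(-1)) + (1*0 - 7*0) + (7*2 - 5*0) + (5*7 - 7*2) + (7*1 - 2*7)
= 28
Area = |28|/2 = 14

14


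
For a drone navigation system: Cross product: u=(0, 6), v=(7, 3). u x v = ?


u x v = u_x*v_y - u_y*v_x = 0*3 - 6*7
= 0 - 42 = -42

-42


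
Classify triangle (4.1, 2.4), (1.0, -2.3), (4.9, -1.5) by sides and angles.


Side lengths squared: AB^2=31.7, BC^2=15.85, CA^2=15.85
Sorted: [15.85, 15.85, 31.7]
By sides: Isosceles, By angles: Right

Isosceles, Right


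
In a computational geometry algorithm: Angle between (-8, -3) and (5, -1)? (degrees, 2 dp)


u.v = -37, |u| = sqrt(73) = 8.544, |v| = sqrt(26) = 5.099
cos(theta) = u.v/(|u||v|) = -37/sqrt(1898) = -0.849285
theta = acos(-0.849285) = 148.13 degrees

148.13 degrees


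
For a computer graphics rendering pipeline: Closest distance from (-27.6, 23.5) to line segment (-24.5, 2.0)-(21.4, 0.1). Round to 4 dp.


Project P onto AB: t = 0 (clamped to [0,1])
Closest point on segment: (-24.5, 2)
Distance: 21.7223

21.7223


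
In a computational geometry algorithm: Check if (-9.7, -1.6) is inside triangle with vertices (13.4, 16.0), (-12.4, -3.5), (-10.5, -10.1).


Cross products: AB x AP = 3.63, BC x BP = 21.43, CA x CP = 182.27
All same sign? yes

Yes, inside


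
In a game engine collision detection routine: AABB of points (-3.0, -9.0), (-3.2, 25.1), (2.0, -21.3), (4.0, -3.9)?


x range: [-3.2, 4]
y range: [-21.3, 25.1]
Bounding box: (-3.2,-21.3) to (4,25.1)

(-3.2,-21.3) to (4,25.1)


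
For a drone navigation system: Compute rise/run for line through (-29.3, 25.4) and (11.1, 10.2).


slope = (y2-y1)/(x2-x1) = (10.2-25.4)/(11.1-(-29.3)) = (-15.2)/40.4 = -0.3762

-0.3762


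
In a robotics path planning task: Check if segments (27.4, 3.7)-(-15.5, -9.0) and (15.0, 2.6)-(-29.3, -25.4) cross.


Cross products: d1=298.47, d2=-340.12, d3=-110.29, d4=528.3
d1*d2 < 0 and d3*d4 < 0? yes

Yes, they intersect


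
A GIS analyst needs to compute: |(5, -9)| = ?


|u| = sqrt(5^2 + (-9)^2) = sqrt(106) = 10.2956

10.2956


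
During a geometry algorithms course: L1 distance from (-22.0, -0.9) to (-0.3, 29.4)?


|(-22)-(-0.3)| + |(-0.9)-29.4| = 21.7 + 30.3 = 52

52


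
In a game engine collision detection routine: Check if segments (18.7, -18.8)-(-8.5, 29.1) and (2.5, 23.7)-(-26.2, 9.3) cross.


Cross products: d1=1453.03, d2=-313.38, d3=-380.02, d4=1386.39
d1*d2 < 0 and d3*d4 < 0? yes

Yes, they intersect


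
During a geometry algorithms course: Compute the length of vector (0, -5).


|u| = sqrt(0^2 + (-5)^2) = sqrt(25) = 5

5


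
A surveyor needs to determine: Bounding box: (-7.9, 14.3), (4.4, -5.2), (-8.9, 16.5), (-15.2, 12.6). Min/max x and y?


x range: [-15.2, 4.4]
y range: [-5.2, 16.5]
Bounding box: (-15.2,-5.2) to (4.4,16.5)

(-15.2,-5.2) to (4.4,16.5)


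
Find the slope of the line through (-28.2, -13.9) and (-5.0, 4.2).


slope = (y2-y1)/(x2-x1) = (4.2-(-13.9))/((-5)-(-28.2)) = 18.1/23.2 = 0.7802

0.7802


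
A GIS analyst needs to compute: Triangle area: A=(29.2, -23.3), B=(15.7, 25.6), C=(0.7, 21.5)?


Area = |x_A(y_B-y_C) + x_B(y_C-y_A) + x_C(y_A-y_B)|/2
= |119.72 + 703.36 + (-34.23)|/2
= 788.85/2 = 394.425

394.425


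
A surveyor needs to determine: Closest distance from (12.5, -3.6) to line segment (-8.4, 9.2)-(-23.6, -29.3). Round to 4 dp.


Project P onto AB: t = 0.1022 (clamped to [0,1])
Closest point on segment: (-9.9536, 5.2648)
Distance: 24.1402

24.1402


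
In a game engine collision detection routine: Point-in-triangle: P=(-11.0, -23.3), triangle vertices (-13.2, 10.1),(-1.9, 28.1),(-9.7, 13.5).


Cross products: AB x AP = -417.02, BC x BP = 268.06, CA x CP = 124.38
All same sign? no

No, outside


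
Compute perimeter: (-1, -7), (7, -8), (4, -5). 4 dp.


Sides: (-1, -7)->(7, -8): sqrt(65) = 8.062258, (7, -8)->(4, -5): sqrt(18) = 4.242641, (4, -5)->(-1, -7): sqrt(29) = 5.385165
Sum = 17.690064
Perimeter = 17.6901

17.6901


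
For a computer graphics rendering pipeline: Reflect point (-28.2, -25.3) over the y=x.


Reflection over y=x: (x,y) -> (y,x)
(-28.2, -25.3) -> (-25.3, -28.2)

(-25.3, -28.2)


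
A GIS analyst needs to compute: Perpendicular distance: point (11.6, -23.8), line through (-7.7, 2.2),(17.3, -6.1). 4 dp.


|cross product| = 489.81
|line direction| = sqrt(693.89) = 26.3418
Distance = 489.81/sqrt(693.89) = 18.5944

18.5944


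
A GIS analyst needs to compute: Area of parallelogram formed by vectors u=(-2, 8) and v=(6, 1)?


|u x v| = |(-2)*1 - 8*6|
= |(-2) - 48| = 50

50


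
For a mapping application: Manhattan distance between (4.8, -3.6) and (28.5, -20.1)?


|4.8-28.5| + |(-3.6)-(-20.1)| = 23.7 + 16.5 = 40.2

40.2


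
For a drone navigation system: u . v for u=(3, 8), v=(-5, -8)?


u . v = u_x*v_x + u_y*v_y = 3*(-5) + 8*(-8)
= (-15) + (-64) = -79

-79


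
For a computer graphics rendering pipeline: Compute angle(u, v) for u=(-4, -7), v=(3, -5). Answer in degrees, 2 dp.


u.v = 23, |u| = sqrt(65) = 8.0623, |v| = sqrt(34) = 5.831
cos(theta) = u.v/(|u||v|) = 23/sqrt(2210) = 0.489251
theta = acos(0.489251) = 60.71 degrees

60.71 degrees


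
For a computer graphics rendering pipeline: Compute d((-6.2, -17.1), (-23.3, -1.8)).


dx=-17.1, dy=15.3
d^2 = (-17.1)^2 + 15.3^2 = 526.5
d = sqrt(526.5) = 22.9456

22.9456


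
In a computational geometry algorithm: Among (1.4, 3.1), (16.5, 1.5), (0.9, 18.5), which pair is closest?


d(P0,P1) = 15.1845, d(P0,P2) = 15.4081, d(P1,P2) = 23.0729
Closest: P0 and P1

Closest pair: (1.4, 3.1) and (16.5, 1.5), distance = 15.1845


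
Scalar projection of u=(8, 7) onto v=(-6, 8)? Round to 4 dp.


u.v = 8, |v| = sqrt(100) = 10
Scalar projection = u.v / |v| = 8 / sqrt(100) = 0.8

0.8


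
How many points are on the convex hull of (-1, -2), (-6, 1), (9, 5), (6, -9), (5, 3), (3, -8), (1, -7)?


Convex hull vertices (CCW): (-6, 1), (1, -7), (3, -8), (6, -9), (9, 5)
Count = 5

5


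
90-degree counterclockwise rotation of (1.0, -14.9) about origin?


90° CCW: (x,y) -> (-y, x)
(1,-14.9) -> (14.9, 1)

(14.9, 1)


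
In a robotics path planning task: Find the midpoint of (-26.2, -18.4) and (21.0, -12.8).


M = (((-26.2)+21)/2, ((-18.4)+(-12.8))/2)
= (-2.6, -15.6)

(-2.6, -15.6)


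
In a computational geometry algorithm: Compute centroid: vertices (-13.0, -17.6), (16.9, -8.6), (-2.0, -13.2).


Centroid = ((x_A+x_B+x_C)/3, (y_A+y_B+y_C)/3)
= (((-13)+16.9+(-2))/3, ((-17.6)+(-8.6)+(-13.2))/3)
= (0.6333, -13.1333)

(0.6333, -13.1333)


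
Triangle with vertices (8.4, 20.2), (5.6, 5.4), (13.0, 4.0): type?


Side lengths squared: AB^2=226.88, BC^2=56.72, CA^2=283.6
Sorted: [56.72, 226.88, 283.6]
By sides: Scalene, By angles: Right

Scalene, Right


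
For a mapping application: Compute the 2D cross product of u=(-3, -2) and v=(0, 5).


u x v = u_x*v_y - u_y*v_x = (-3)*5 - (-2)*0
= (-15) - 0 = -15

-15


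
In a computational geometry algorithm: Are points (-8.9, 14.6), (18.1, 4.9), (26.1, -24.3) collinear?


Cross product: (18.1-(-8.9))*((-24.3)-14.6) - (4.9-14.6)*(26.1-(-8.9))
= -710.8

No, not collinear


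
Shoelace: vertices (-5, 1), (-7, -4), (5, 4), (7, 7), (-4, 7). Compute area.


Shoelace sum: ((-5)*(-4) - (-7)*1) + ((-7)*4 - 5*(-4)) + (5*7 - 7*4) + (7*7 - (-4)*7) + ((-4)*1 - (-5)*7)
= 134
Area = |134|/2 = 67

67


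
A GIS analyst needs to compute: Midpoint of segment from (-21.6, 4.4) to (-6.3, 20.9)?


M = (((-21.6)+(-6.3))/2, (4.4+20.9)/2)
= (-13.95, 12.65)

(-13.95, 12.65)


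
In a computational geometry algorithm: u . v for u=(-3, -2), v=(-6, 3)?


u . v = u_x*v_x + u_y*v_y = (-3)*(-6) + (-2)*3
= 18 + (-6) = 12

12


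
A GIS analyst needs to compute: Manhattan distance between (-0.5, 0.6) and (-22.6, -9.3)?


|(-0.5)-(-22.6)| + |0.6-(-9.3)| = 22.1 + 9.9 = 32

32


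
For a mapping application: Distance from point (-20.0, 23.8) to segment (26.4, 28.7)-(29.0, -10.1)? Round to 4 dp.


Project P onto AB: t = 0.0459 (clamped to [0,1])
Closest point on segment: (26.5195, 26.9173)
Distance: 46.6238

46.6238


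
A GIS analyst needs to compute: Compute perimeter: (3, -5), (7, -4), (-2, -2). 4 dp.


Sides: (3, -5)->(7, -4): sqrt(17) = 4.123106, (7, -4)->(-2, -2): sqrt(85) = 9.219544, (-2, -2)->(3, -5): sqrt(34) = 5.830952
Sum = 19.173602
Perimeter = 19.1736

19.1736


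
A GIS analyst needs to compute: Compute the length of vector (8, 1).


|u| = sqrt(8^2 + 1^2) = sqrt(65) = 8.0623

8.0623


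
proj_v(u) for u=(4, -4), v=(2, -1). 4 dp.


u.v = 12, |v| = sqrt(5) = 2.2361
Scalar projection = u.v / |v| = 12 / sqrt(5) = 5.3666

5.3666


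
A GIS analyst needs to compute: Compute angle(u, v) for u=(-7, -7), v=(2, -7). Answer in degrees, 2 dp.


u.v = 35, |u| = sqrt(98) = 9.8995, |v| = sqrt(53) = 7.2801
cos(theta) = u.v/(|u||v|) = 35/sqrt(5194) = 0.485643
theta = acos(0.485643) = 60.95 degrees

60.95 degrees


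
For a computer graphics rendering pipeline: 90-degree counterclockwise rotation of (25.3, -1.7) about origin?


90° CCW: (x,y) -> (-y, x)
(25.3,-1.7) -> (1.7, 25.3)

(1.7, 25.3)


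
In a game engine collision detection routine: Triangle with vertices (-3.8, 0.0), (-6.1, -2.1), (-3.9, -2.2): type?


Side lengths squared: AB^2=9.7, BC^2=4.85, CA^2=4.85
Sorted: [4.85, 4.85, 9.7]
By sides: Isosceles, By angles: Right

Isosceles, Right


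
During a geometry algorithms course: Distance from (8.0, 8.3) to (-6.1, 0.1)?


dx=-14.1, dy=-8.2
d^2 = (-14.1)^2 + (-8.2)^2 = 266.05
d = sqrt(266.05) = 16.311

16.311


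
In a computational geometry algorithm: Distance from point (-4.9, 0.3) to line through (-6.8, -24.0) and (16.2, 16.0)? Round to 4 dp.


|cross product| = 482.9
|line direction| = sqrt(2129) = 46.1411
Distance = 482.9/sqrt(2129) = 10.4657

10.4657


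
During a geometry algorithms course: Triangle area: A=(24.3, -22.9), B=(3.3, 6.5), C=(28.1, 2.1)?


Area = |x_A(y_B-y_C) + x_B(y_C-y_A) + x_C(y_A-y_B)|/2
= |106.92 + 82.5 + (-826.14)|/2
= 636.72/2 = 318.36

318.36


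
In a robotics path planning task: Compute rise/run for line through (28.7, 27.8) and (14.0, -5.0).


slope = (y2-y1)/(x2-x1) = ((-5)-27.8)/(14-28.7) = (-32.8)/(-14.7) = 2.2313

2.2313


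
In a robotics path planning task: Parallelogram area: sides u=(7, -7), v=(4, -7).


|u x v| = |7*(-7) - (-7)*4|
= |(-49) - (-28)| = 21

21


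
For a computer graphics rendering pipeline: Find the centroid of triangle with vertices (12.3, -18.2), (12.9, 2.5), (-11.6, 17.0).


Centroid = ((x_A+x_B+x_C)/3, (y_A+y_B+y_C)/3)
= ((12.3+12.9+(-11.6))/3, ((-18.2)+2.5+17)/3)
= (4.5333, 0.4333)

(4.5333, 0.4333)


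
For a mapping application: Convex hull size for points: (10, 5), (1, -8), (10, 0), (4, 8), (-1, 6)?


Convex hull vertices (CCW): (-1, 6), (1, -8), (10, 0), (10, 5), (4, 8)
Count = 5

5


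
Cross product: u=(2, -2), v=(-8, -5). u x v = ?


u x v = u_x*v_y - u_y*v_x = 2*(-5) - (-2)*(-8)
= (-10) - 16 = -26

-26


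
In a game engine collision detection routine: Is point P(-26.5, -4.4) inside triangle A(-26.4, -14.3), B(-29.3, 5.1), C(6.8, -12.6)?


Cross products: AB x AP = -26.77, BC x BP = -293.39, CA x CP = -328.85
All same sign? yes

Yes, inside


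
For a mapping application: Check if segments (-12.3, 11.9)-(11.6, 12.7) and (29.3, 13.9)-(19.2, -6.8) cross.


Cross products: d1=-840.92, d2=-354.27, d3=14.52, d4=-472.13
d1*d2 < 0 and d3*d4 < 0? no

No, they don't intersect


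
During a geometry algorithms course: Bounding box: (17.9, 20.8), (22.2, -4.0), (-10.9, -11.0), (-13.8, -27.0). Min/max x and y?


x range: [-13.8, 22.2]
y range: [-27, 20.8]
Bounding box: (-13.8,-27) to (22.2,20.8)

(-13.8,-27) to (22.2,20.8)


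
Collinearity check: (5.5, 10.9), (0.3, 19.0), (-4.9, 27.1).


Cross product: (0.3-5.5)*(27.1-10.9) - (19-10.9)*((-4.9)-5.5)
= 0

Yes, collinear


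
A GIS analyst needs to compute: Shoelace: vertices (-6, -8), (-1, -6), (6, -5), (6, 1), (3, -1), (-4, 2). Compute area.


Shoelace sum: ((-6)*(-6) - (-1)*(-8)) + ((-1)*(-5) - 6*(-6)) + (6*1 - 6*(-5)) + (6*(-1) - 3*1) + (3*2 - (-4)*(-1)) + ((-4)*(-8) - (-6)*2)
= 142
Area = |142|/2 = 71

71


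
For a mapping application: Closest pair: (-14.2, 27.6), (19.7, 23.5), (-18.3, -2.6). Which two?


d(P0,P1) = 34.147, d(P0,P2) = 30.477, d(P1,P2) = 46.1
Closest: P0 and P2

Closest pair: (-14.2, 27.6) and (-18.3, -2.6), distance = 30.477


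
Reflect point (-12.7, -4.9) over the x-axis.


Reflection over x-axis: (x,y) -> (x,-y)
(-12.7, -4.9) -> (-12.7, 4.9)

(-12.7, 4.9)


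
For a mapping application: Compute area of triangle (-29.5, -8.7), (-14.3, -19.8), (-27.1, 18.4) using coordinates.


Area = |x_A(y_B-y_C) + x_B(y_C-y_A) + x_C(y_A-y_B)|/2
= |1126.9 + (-387.53) + (-300.81)|/2
= 438.56/2 = 219.28

219.28


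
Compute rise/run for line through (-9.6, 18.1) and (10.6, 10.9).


slope = (y2-y1)/(x2-x1) = (10.9-18.1)/(10.6-(-9.6)) = (-7.2)/20.2 = -0.3564

-0.3564


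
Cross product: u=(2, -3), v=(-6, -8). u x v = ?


u x v = u_x*v_y - u_y*v_x = 2*(-8) - (-3)*(-6)
= (-16) - 18 = -34

-34


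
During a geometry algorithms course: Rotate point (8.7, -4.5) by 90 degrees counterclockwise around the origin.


90° CCW: (x,y) -> (-y, x)
(8.7,-4.5) -> (4.5, 8.7)

(4.5, 8.7)


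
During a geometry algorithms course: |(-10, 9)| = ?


|u| = sqrt((-10)^2 + 9^2) = sqrt(181) = 13.4536

13.4536


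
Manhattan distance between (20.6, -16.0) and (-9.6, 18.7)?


|20.6-(-9.6)| + |(-16)-18.7| = 30.2 + 34.7 = 64.9

64.9


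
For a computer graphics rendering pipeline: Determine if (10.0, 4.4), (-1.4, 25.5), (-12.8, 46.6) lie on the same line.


Cross product: ((-1.4)-10)*(46.6-4.4) - (25.5-4.4)*((-12.8)-10)
= 0

Yes, collinear


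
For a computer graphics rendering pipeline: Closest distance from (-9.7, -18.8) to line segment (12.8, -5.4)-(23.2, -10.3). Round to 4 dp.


Project P onto AB: t = 0 (clamped to [0,1])
Closest point on segment: (12.8, -5.4)
Distance: 26.188

26.188


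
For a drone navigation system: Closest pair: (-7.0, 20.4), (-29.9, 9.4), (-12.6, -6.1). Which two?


d(P0,P1) = 25.4049, d(P0,P2) = 27.0852, d(P1,P2) = 23.228
Closest: P1 and P2

Closest pair: (-29.9, 9.4) and (-12.6, -6.1), distance = 23.228


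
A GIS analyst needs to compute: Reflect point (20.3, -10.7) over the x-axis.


Reflection over x-axis: (x,y) -> (x,-y)
(20.3, -10.7) -> (20.3, 10.7)

(20.3, 10.7)


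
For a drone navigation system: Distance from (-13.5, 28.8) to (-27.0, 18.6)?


dx=-13.5, dy=-10.2
d^2 = (-13.5)^2 + (-10.2)^2 = 286.29
d = sqrt(286.29) = 16.9201

16.9201


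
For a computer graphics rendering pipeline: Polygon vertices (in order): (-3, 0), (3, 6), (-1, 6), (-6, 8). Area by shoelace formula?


Shoelace sum: ((-3)*6 - 3*0) + (3*6 - (-1)*6) + ((-1)*8 - (-6)*6) + ((-6)*0 - (-3)*8)
= 58
Area = |58|/2 = 29

29


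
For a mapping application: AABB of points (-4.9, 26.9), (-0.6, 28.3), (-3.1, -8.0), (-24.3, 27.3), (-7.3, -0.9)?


x range: [-24.3, -0.6]
y range: [-8, 28.3]
Bounding box: (-24.3,-8) to (-0.6,28.3)

(-24.3,-8) to (-0.6,28.3)


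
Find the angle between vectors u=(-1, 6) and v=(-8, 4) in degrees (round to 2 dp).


u.v = 32, |u| = sqrt(37) = 6.0828, |v| = sqrt(80) = 8.9443
cos(theta) = u.v/(|u||v|) = 32/sqrt(2960) = 0.588172
theta = acos(0.588172) = 53.97 degrees

53.97 degrees


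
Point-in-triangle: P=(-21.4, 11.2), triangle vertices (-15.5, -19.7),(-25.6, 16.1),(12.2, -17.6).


Cross products: AB x AP = -100.87, BC x BP = -43.68, CA x CP = -868.32
All same sign? yes

Yes, inside


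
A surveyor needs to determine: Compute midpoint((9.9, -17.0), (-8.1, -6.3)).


M = ((9.9+(-8.1))/2, ((-17)+(-6.3))/2)
= (0.9, -11.65)

(0.9, -11.65)


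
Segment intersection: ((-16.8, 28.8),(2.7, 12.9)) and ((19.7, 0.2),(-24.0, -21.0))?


Cross products: d1=-2023.62, d2=-915.39, d3=22.65, d4=-1085.58
d1*d2 < 0 and d3*d4 < 0? no

No, they don't intersect


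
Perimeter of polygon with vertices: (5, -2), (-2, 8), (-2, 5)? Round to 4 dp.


Sides: (5, -2)->(-2, 8): sqrt(149) = 12.206556, (-2, 8)->(-2, 5): sqrt(9) = 3, (-2, 5)->(5, -2): sqrt(98) = 9.899495
Sum = 25.106051
Perimeter = 25.1061

25.1061


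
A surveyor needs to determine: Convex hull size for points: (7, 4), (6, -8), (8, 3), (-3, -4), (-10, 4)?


Convex hull vertices (CCW): (-10, 4), (-3, -4), (6, -8), (8, 3), (7, 4)
Count = 5

5


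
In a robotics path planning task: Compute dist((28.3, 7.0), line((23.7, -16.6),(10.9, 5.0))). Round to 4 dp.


|cross product| = 401.44
|line direction| = sqrt(630.4) = 25.1078
Distance = 401.44/sqrt(630.4) = 15.9887

15.9887
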